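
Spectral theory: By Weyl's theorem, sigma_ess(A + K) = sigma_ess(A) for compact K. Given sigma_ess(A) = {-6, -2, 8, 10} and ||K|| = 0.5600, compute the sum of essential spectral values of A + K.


By Weyl's theorem, the essential spectrum is invariant under compact perturbations.
sigma_ess(A + K) = sigma_ess(A) = {-6, -2, 8, 10}
Sum = -6 + -2 + 8 + 10 = 10

10


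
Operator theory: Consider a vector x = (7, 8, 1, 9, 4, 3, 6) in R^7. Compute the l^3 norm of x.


The l^3 norm = (sum |x_i|^3)^(1/3)
Sum of 3th powers = 343 + 512 + 1 + 729 + 64 + 27 + 216 = 1892
||x||_3 = (1892)^(1/3) = 12.3682

12.3682


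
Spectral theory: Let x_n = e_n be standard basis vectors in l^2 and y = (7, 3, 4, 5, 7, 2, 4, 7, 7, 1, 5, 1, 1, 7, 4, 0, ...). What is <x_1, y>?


x_1 = e_1 is the standard basis vector with 1 in position 1.
<x_1, y> = y_1 = 7
As n -> infinity, <x_n, y> -> 0, confirming weak convergence of (x_n) to 0.

7


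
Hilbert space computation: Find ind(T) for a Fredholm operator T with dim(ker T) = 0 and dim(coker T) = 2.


The Fredholm index is defined as ind(T) = dim(ker T) - dim(coker T)
= 0 - 2
= -2

-2


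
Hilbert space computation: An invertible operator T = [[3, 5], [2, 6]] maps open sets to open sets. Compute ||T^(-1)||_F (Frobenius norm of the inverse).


det(T) = 3*6 - 5*2 = 8
T^(-1) = (1/8) * [[6, -5], [-2, 3]] = [[0.7500, -0.6250], [-0.2500, 0.3750]]
||T^(-1)||_F^2 = 0.7500^2 + (-0.6250)^2 + (-0.2500)^2 + 0.3750^2 = 1.1562
||T^(-1)||_F = sqrt(1.1562) = 1.0753

1.0753


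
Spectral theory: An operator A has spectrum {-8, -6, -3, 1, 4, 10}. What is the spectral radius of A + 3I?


Spectrum of A + 3I = {-5, -3, 0, 4, 7, 13}
Spectral radius = max |lambda| over the shifted spectrum
= max(5, 3, 0, 4, 7, 13) = 13

13


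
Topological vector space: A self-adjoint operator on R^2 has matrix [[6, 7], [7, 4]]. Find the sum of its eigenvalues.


For a self-adjoint (symmetric) matrix, the eigenvalues are real.
The sum of eigenvalues equals the trace of the matrix.
trace = 6 + 4 = 10

10


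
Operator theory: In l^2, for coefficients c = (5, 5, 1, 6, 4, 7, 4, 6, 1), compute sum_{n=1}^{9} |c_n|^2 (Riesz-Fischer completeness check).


sum |c_n|^2 = 5^2 + 5^2 + 1^2 + 6^2 + 4^2 + 7^2 + 4^2 + 6^2 + 1^2
= 25 + 25 + 1 + 36 + 16 + 49 + 16 + 36 + 1
= 205

205


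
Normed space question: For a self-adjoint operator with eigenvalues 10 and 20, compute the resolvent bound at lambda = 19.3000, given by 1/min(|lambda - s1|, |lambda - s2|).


dist(19.3000, {10, 20}) = min(|19.3000 - 10|, |19.3000 - 20|)
= min(9.3000, 0.7000) = 0.7000
Resolvent bound = 1/0.7000 = 1.4286

1.4286


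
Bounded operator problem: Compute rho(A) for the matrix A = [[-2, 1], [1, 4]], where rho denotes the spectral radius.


For a 2x2 matrix, eigenvalues satisfy lambda^2 - (trace)*lambda + det = 0
trace = -2 + 4 = 2
det = -2*4 - 1*1 = -9
discriminant = 2^2 - 4*(-9) = 40
spectral radius = max |eigenvalue| = 4.1623

4.1623


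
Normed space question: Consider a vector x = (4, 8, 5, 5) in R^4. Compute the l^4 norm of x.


The l^4 norm = (sum |x_i|^4)^(1/4)
Sum of 4th powers = 256 + 4096 + 625 + 625 = 5602
||x||_4 = (5602)^(1/4) = 8.6514

8.6514


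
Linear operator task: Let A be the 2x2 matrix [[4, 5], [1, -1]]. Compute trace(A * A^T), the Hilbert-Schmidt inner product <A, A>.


trace(A * A^T) = sum of squares of all entries
= 4^2 + 5^2 + 1^2 + (-1)^2
= 16 + 25 + 1 + 1
= 43

43


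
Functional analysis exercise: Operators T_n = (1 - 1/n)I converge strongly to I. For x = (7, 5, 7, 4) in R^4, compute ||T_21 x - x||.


T_21 x - x = (1 - 1/21)x - x = -x/21
||x|| = sqrt(139) = 11.7898
||T_21 x - x|| = ||x||/21 = 11.7898/21 = 0.5614

0.5614


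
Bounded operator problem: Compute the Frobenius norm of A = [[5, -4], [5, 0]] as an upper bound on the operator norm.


||A||_F^2 = sum a_ij^2
= 5^2 + (-4)^2 + 5^2 + 0^2
= 25 + 16 + 25 + 0 = 66
||A||_F = sqrt(66) = 8.1240

8.1240


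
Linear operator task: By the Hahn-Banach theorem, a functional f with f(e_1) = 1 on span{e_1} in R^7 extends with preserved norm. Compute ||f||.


The norm of f is given by ||f|| = sup_{||x||=1} |f(x)|.
On span{e_1}, ||e_1|| = 1, so ||f|| = |f(e_1)| / ||e_1||
= |1| / 1 = 1.0000

1.0000


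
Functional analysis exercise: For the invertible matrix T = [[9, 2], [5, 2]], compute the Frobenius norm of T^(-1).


det(T) = 9*2 - 2*5 = 8
T^(-1) = (1/8) * [[2, -2], [-5, 9]] = [[0.2500, -0.2500], [-0.6250, 1.1250]]
||T^(-1)||_F^2 = 0.2500^2 + (-0.2500)^2 + (-0.6250)^2 + 1.1250^2 = 1.7812
||T^(-1)||_F = sqrt(1.7812) = 1.3346

1.3346


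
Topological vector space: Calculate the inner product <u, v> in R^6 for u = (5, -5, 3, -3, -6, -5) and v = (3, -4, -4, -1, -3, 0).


Computing the standard inner product <u, v> = sum u_i * v_i
= 5*3 + -5*-4 + 3*-4 + -3*-1 + -6*-3 + -5*0
= 15 + 20 + -12 + 3 + 18 + 0
= 44

44


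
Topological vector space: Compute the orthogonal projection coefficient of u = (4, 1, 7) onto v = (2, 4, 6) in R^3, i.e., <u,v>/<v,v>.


Computing <u,v> = 4*2 + 1*4 + 7*6 = 54
Computing <v,v> = 2^2 + 4^2 + 6^2 = 56
Projection coefficient = 54/56 = 0.9643

0.9643


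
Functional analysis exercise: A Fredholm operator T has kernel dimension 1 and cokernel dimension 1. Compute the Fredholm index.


The Fredholm index is defined as ind(T) = dim(ker T) - dim(coker T)
= 1 - 1
= 0

0


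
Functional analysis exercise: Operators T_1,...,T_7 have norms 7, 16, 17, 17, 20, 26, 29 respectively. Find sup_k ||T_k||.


By the Uniform Boundedness Principle, the supremum of norms is finite.
sup_k ||T_k|| = max(7, 16, 17, 17, 20, 26, 29) = 29

29


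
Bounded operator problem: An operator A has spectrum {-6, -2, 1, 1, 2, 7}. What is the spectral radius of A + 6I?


Spectrum of A + 6I = {0, 4, 7, 7, 8, 13}
Spectral radius = max |lambda| over the shifted spectrum
= max(0, 4, 7, 7, 8, 13) = 13

13


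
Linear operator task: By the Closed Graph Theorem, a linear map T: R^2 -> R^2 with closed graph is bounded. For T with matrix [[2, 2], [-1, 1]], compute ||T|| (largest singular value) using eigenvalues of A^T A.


A^T A = [[5, 3], [3, 5]]
trace(A^T A) = 10, det(A^T A) = 16
discriminant = 10^2 - 4*16 = 36
Largest eigenvalue of A^T A = (trace + sqrt(disc))/2 = 8.0000
||T|| = sqrt(8.0000) = 2.8284

2.8284


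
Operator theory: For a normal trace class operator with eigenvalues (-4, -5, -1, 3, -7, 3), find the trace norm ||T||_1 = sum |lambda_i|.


For a normal operator, singular values equal |eigenvalues|.
Trace norm = sum |lambda_i| = 4 + 5 + 1 + 3 + 7 + 3
= 23

23


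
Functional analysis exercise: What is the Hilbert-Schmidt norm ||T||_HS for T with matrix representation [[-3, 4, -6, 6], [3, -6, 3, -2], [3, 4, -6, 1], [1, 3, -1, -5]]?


The Hilbert-Schmidt norm is sqrt(sum of squares of all entries).
Sum of squares = (-3)^2 + 4^2 + (-6)^2 + 6^2 + 3^2 + (-6)^2 + 3^2 + (-2)^2 + 3^2 + 4^2 + (-6)^2 + 1^2 + 1^2 + 3^2 + (-1)^2 + (-5)^2
= 9 + 16 + 36 + 36 + 9 + 36 + 9 + 4 + 9 + 16 + 36 + 1 + 1 + 9 + 1 + 25 = 253
||T||_HS = sqrt(253) = 15.9060

15.9060


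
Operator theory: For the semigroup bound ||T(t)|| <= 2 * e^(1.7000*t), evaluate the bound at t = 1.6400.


||T(1.6400)|| <= 2 * exp(1.7000 * 1.6400)
= 2 * exp(2.7880)
= 2 * 16.2485
= 32.4970

32.4970


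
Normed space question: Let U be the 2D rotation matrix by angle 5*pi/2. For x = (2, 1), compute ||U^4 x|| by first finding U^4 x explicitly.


U is a rotation by theta = 5*pi/2
U^4 = rotation by 4*theta = 20*pi/2 = 0*pi/2 (mod 2*pi)
cos(0*pi/2) = 1.0000, sin(0*pi/2) = 0.0000
U^4 x = (1.0000 * 2 - 0.0000 * 1, 0.0000 * 2 + 1.0000 * 1)
= (2.0000, 1.0000)
||U^4 x|| = sqrt(2.0000^2 + 1.0000^2) = sqrt(5.0000) = 2.2361

2.2361


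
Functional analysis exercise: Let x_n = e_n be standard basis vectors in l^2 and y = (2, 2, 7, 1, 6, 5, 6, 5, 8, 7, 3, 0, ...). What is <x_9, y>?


x_9 = e_9 is the standard basis vector with 1 in position 9.
<x_9, y> = y_9 = 8
As n -> infinity, <x_n, y> -> 0, confirming weak convergence of (x_n) to 0.

8


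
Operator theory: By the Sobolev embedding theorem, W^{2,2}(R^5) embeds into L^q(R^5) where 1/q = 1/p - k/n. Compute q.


Using the Sobolev embedding formula: 1/q = 1/p - k/n
1/q = 1/2 - 2/5 = 1/10
q = 1/(1/10) = 10

10.0000


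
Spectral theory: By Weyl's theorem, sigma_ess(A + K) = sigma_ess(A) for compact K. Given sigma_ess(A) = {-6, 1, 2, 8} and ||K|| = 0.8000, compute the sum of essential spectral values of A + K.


By Weyl's theorem, the essential spectrum is invariant under compact perturbations.
sigma_ess(A + K) = sigma_ess(A) = {-6, 1, 2, 8}
Sum = -6 + 1 + 2 + 8 = 5

5


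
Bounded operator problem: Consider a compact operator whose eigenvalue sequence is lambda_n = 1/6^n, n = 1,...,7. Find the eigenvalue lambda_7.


The eigenvalue formula gives lambda_7 = 1/6^7
= 1/279936
= 3.5722e-06

3.5722e-06


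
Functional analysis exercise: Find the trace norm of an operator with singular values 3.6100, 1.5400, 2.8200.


The nuclear norm is the sum of all singular values.
||T||_1 = 3.6100 + 1.5400 + 2.8200
= 7.9700

7.9700


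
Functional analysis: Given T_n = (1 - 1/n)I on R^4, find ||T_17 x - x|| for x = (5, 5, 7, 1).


T_17 x - x = (1 - 1/17)x - x = -x/17
||x|| = sqrt(100) = 10.0000
||T_17 x - x|| = ||x||/17 = 10.0000/17 = 0.5882

0.5882


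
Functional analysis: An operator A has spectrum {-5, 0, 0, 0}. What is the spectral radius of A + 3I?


Spectrum of A + 3I = {-2, 3, 3, 3}
Spectral radius = max |lambda| over the shifted spectrum
= max(2, 3, 3, 3) = 3

3


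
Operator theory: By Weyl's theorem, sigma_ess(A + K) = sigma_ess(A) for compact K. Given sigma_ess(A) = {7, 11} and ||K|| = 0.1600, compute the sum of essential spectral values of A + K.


By Weyl's theorem, the essential spectrum is invariant under compact perturbations.
sigma_ess(A + K) = sigma_ess(A) = {7, 11}
Sum = 7 + 11 = 18

18


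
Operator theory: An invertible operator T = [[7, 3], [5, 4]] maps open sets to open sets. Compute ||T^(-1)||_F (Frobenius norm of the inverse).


det(T) = 7*4 - 3*5 = 13
T^(-1) = (1/13) * [[4, -3], [-5, 7]] = [[0.3077, -0.2308], [-0.3846, 0.5385]]
||T^(-1)||_F^2 = 0.3077^2 + (-0.2308)^2 + (-0.3846)^2 + 0.5385^2 = 0.5858
||T^(-1)||_F = sqrt(0.5858) = 0.7654

0.7654


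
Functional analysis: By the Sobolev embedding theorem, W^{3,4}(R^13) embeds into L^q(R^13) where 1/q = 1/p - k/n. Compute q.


Using the Sobolev embedding formula: 1/q = 1/p - k/n
1/q = 1/4 - 3/13 = 1/52
q = 1/(1/52) = 52

52.0000


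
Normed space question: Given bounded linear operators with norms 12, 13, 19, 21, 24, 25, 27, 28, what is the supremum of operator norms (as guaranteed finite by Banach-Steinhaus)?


By the Uniform Boundedness Principle, the supremum of norms is finite.
sup_k ||T_k|| = max(12, 13, 19, 21, 24, 25, 27, 28) = 28

28


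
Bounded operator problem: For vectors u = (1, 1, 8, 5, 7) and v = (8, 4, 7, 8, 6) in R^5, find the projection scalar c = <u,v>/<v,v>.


Computing <u,v> = 1*8 + 1*4 + 8*7 + 5*8 + 7*6 = 150
Computing <v,v> = 8^2 + 4^2 + 7^2 + 8^2 + 6^2 = 229
Projection coefficient = 150/229 = 0.6550

0.6550


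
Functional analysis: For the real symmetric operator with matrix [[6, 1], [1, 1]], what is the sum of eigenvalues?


For a self-adjoint (symmetric) matrix, the eigenvalues are real.
The sum of eigenvalues equals the trace of the matrix.
trace = 6 + 1 = 7

7


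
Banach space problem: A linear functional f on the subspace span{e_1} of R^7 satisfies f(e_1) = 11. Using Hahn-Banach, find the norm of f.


The norm of f is given by ||f|| = sup_{||x||=1} |f(x)|.
On span{e_1}, ||e_1|| = 1, so ||f|| = |f(e_1)| / ||e_1||
= |11| / 1 = 11.0000

11.0000


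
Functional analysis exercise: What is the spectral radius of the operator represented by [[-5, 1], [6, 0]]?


For a 2x2 matrix, eigenvalues satisfy lambda^2 - (trace)*lambda + det = 0
trace = -5 + 0 = -5
det = -5*0 - 1*6 = -6
discriminant = (-5)^2 - 4*(-6) = 49
spectral radius = max |eigenvalue| = 6.0000

6.0000


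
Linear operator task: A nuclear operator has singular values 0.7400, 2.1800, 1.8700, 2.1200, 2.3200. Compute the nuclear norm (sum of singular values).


The nuclear norm is the sum of all singular values.
||T||_1 = 0.7400 + 2.1800 + 1.8700 + 2.1200 + 2.3200
= 9.2300

9.2300


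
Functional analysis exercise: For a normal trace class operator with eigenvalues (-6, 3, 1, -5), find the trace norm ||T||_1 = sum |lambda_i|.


For a normal operator, singular values equal |eigenvalues|.
Trace norm = sum |lambda_i| = 6 + 3 + 1 + 5
= 15

15


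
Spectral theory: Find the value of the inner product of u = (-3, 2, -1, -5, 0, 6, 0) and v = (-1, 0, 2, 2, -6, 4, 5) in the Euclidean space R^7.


Computing the standard inner product <u, v> = sum u_i * v_i
= -3*-1 + 2*0 + -1*2 + -5*2 + 0*-6 + 6*4 + 0*5
= 3 + 0 + -2 + -10 + 0 + 24 + 0
= 15

15


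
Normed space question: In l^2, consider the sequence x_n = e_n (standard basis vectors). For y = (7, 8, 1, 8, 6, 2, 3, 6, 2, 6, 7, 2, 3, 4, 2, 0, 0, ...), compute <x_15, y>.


x_15 = e_15 is the standard basis vector with 1 in position 15.
<x_15, y> = y_15 = 2
As n -> infinity, <x_n, y> -> 0, confirming weak convergence of (x_n) to 0.

2


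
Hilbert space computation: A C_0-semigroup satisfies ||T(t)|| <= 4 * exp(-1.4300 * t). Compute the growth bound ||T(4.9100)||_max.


||T(4.9100)|| <= 4 * exp(-1.4300 * 4.9100)
= 4 * exp(-7.0213)
= 4 * 8.9266e-04
= 0.0036

0.0036


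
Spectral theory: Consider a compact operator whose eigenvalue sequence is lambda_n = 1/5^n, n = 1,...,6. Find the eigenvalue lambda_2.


The eigenvalue formula gives lambda_2 = 1/5^2
= 1/25
= 0.0400

0.0400


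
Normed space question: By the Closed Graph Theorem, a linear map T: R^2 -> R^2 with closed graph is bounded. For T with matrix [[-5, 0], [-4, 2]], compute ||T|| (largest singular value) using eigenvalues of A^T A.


A^T A = [[41, -8], [-8, 4]]
trace(A^T A) = 45, det(A^T A) = 100
discriminant = 45^2 - 4*100 = 1625
Largest eigenvalue of A^T A = (trace + sqrt(disc))/2 = 42.6556
||T|| = sqrt(42.6556) = 6.5311

6.5311


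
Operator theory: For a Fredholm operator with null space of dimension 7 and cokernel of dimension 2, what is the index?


The Fredholm index is defined as ind(T) = dim(ker T) - dim(coker T)
= 7 - 2
= 5

5


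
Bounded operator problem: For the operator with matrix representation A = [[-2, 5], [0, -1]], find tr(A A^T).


trace(A * A^T) = sum of squares of all entries
= (-2)^2 + 5^2 + 0^2 + (-1)^2
= 4 + 25 + 0 + 1
= 30

30


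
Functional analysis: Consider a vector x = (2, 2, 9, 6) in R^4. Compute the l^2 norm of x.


The l^2 norm = (sum |x_i|^2)^(1/2)
Sum of 2th powers = 4 + 4 + 81 + 36 = 125
||x||_2 = (125)^(1/2) = 11.1803

11.1803


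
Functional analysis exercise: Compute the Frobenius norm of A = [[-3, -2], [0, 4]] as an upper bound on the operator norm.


||A||_F^2 = sum a_ij^2
= (-3)^2 + (-2)^2 + 0^2 + 4^2
= 9 + 4 + 0 + 16 = 29
||A||_F = sqrt(29) = 5.3852

5.3852


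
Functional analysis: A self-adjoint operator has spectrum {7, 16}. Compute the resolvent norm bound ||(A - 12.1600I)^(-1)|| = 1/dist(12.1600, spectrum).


dist(12.1600, {7, 16}) = min(|12.1600 - 7|, |12.1600 - 16|)
= min(5.1600, 3.8400) = 3.8400
Resolvent bound = 1/3.8400 = 0.2604

0.2604


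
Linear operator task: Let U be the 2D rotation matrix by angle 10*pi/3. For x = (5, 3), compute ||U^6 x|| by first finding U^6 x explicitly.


U is a rotation by theta = 10*pi/3
U^6 = rotation by 6*theta = 60*pi/3 = 0*pi/3 (mod 2*pi)
cos(0*pi/3) = 1.0000, sin(0*pi/3) = 0.0000
U^6 x = (1.0000 * 5 - 0.0000 * 3, 0.0000 * 5 + 1.0000 * 3)
= (5.0000, 3.0000)
||U^6 x|| = sqrt(5.0000^2 + 3.0000^2) = sqrt(34.0000) = 5.8310

5.8310


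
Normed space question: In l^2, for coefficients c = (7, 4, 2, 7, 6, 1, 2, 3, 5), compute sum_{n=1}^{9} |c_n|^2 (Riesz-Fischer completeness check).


sum |c_n|^2 = 7^2 + 4^2 + 2^2 + 7^2 + 6^2 + 1^2 + 2^2 + 3^2 + 5^2
= 49 + 16 + 4 + 49 + 36 + 1 + 4 + 9 + 25
= 193

193


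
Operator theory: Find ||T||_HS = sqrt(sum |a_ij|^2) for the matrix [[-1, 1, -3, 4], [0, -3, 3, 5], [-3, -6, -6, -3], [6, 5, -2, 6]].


The Hilbert-Schmidt norm is sqrt(sum of squares of all entries).
Sum of squares = (-1)^2 + 1^2 + (-3)^2 + 4^2 + 0^2 + (-3)^2 + 3^2 + 5^2 + (-3)^2 + (-6)^2 + (-6)^2 + (-3)^2 + 6^2 + 5^2 + (-2)^2 + 6^2
= 1 + 1 + 9 + 16 + 0 + 9 + 9 + 25 + 9 + 36 + 36 + 9 + 36 + 25 + 4 + 36 = 261
||T||_HS = sqrt(261) = 16.1555

16.1555


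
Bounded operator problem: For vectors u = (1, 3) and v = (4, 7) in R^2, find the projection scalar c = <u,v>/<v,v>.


Computing <u,v> = 1*4 + 3*7 = 25
Computing <v,v> = 4^2 + 7^2 = 65
Projection coefficient = 25/65 = 0.3846

0.3846


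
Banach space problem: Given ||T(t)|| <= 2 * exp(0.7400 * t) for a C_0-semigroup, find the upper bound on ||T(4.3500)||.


||T(4.3500)|| <= 2 * exp(0.7400 * 4.3500)
= 2 * exp(3.2190)
= 2 * 25.0031
= 50.0062

50.0062


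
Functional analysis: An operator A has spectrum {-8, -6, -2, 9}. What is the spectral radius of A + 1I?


Spectrum of A + 1I = {-7, -5, -1, 10}
Spectral radius = max |lambda| over the shifted spectrum
= max(7, 5, 1, 10) = 10

10


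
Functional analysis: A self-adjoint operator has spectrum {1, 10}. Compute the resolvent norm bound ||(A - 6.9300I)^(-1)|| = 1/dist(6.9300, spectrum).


dist(6.9300, {1, 10}) = min(|6.9300 - 1|, |6.9300 - 10|)
= min(5.9300, 3.0700) = 3.0700
Resolvent bound = 1/3.0700 = 0.3257

0.3257


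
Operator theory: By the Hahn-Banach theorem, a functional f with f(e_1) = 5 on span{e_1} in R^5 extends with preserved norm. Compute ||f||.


The norm of f is given by ||f|| = sup_{||x||=1} |f(x)|.
On span{e_1}, ||e_1|| = 1, so ||f|| = |f(e_1)| / ||e_1||
= |5| / 1 = 5.0000

5.0000


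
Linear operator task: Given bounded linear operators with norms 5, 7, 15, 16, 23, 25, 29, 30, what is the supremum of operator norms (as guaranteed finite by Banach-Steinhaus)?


By the Uniform Boundedness Principle, the supremum of norms is finite.
sup_k ||T_k|| = max(5, 7, 15, 16, 23, 25, 29, 30) = 30

30


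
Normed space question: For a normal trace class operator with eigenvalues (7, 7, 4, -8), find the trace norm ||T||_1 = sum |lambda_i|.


For a normal operator, singular values equal |eigenvalues|.
Trace norm = sum |lambda_i| = 7 + 7 + 4 + 8
= 26

26


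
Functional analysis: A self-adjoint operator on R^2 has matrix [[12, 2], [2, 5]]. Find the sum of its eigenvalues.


For a self-adjoint (symmetric) matrix, the eigenvalues are real.
The sum of eigenvalues equals the trace of the matrix.
trace = 12 + 5 = 17

17


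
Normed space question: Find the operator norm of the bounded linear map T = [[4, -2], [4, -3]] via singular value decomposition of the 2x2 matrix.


A^T A = [[32, -20], [-20, 13]]
trace(A^T A) = 45, det(A^T A) = 16
discriminant = 45^2 - 4*16 = 1961
Largest eigenvalue of A^T A = (trace + sqrt(disc))/2 = 44.6416
||T|| = sqrt(44.6416) = 6.6814

6.6814


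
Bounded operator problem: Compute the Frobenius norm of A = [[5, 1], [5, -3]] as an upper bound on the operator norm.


||A||_F^2 = sum a_ij^2
= 5^2 + 1^2 + 5^2 + (-3)^2
= 25 + 1 + 25 + 9 = 60
||A||_F = sqrt(60) = 7.7460

7.7460


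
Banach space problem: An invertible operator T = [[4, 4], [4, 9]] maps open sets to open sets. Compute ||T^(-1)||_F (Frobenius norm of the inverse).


det(T) = 4*9 - 4*4 = 20
T^(-1) = (1/20) * [[9, -4], [-4, 4]] = [[0.4500, -0.2000], [-0.2000, 0.2000]]
||T^(-1)||_F^2 = 0.4500^2 + (-0.2000)^2 + (-0.2000)^2 + 0.2000^2 = 0.3225
||T^(-1)||_F = sqrt(0.3225) = 0.5679

0.5679


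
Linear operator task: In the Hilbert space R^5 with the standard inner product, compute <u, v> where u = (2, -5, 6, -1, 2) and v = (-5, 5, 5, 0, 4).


Computing the standard inner product <u, v> = sum u_i * v_i
= 2*-5 + -5*5 + 6*5 + -1*0 + 2*4
= -10 + -25 + 30 + 0 + 8
= 3

3


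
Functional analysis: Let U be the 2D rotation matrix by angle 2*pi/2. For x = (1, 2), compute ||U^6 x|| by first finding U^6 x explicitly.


U is a rotation by theta = 2*pi/2
U^6 = rotation by 6*theta = 12*pi/2 = 0*pi/2 (mod 2*pi)
cos(0*pi/2) = 1.0000, sin(0*pi/2) = 0.0000
U^6 x = (1.0000 * 1 - 0.0000 * 2, 0.0000 * 1 + 1.0000 * 2)
= (1.0000, 2.0000)
||U^6 x|| = sqrt(1.0000^2 + 2.0000^2) = sqrt(5.0000) = 2.2361

2.2361


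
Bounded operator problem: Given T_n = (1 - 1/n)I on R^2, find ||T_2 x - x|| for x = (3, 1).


T_2 x - x = (1 - 1/2)x - x = -x/2
||x|| = sqrt(10) = 3.1623
||T_2 x - x|| = ||x||/2 = 3.1623/2 = 1.5811

1.5811


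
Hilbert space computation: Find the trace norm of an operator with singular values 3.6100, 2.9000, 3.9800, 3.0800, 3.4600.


The nuclear norm is the sum of all singular values.
||T||_1 = 3.6100 + 2.9000 + 3.9800 + 3.0800 + 3.4600
= 17.0300

17.0300


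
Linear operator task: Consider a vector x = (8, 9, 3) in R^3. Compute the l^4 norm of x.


The l^4 norm = (sum |x_i|^4)^(1/4)
Sum of 4th powers = 4096 + 6561 + 81 = 10738
||x||_4 = (10738)^(1/4) = 10.1796

10.1796


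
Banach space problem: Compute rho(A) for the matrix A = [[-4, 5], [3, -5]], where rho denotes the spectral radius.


For a 2x2 matrix, eigenvalues satisfy lambda^2 - (trace)*lambda + det = 0
trace = -4 + -5 = -9
det = -4*-5 - 5*3 = 5
discriminant = (-9)^2 - 4*(5) = 61
spectral radius = max |eigenvalue| = 8.4051

8.4051


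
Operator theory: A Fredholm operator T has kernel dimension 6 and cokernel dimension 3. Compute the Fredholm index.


The Fredholm index is defined as ind(T) = dim(ker T) - dim(coker T)
= 6 - 3
= 3

3


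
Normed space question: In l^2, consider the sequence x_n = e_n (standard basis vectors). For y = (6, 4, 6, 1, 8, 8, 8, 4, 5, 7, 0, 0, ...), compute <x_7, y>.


x_7 = e_7 is the standard basis vector with 1 in position 7.
<x_7, y> = y_7 = 8
As n -> infinity, <x_n, y> -> 0, confirming weak convergence of (x_n) to 0.

8


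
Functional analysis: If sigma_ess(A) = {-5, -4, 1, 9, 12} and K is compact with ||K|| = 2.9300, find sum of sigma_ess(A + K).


By Weyl's theorem, the essential spectrum is invariant under compact perturbations.
sigma_ess(A + K) = sigma_ess(A) = {-5, -4, 1, 9, 12}
Sum = -5 + -4 + 1 + 9 + 12 = 13

13


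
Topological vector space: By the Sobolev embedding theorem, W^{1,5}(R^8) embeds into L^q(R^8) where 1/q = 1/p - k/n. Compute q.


Using the Sobolev embedding formula: 1/q = 1/p - k/n
1/q = 1/5 - 1/8 = 3/40
q = 1/(3/40) = 40/3 = 13.3333

13.3333


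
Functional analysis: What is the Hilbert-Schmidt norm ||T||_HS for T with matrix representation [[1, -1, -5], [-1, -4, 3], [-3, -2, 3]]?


The Hilbert-Schmidt norm is sqrt(sum of squares of all entries).
Sum of squares = 1^2 + (-1)^2 + (-5)^2 + (-1)^2 + (-4)^2 + 3^2 + (-3)^2 + (-2)^2 + 3^2
= 1 + 1 + 25 + 1 + 16 + 9 + 9 + 4 + 9 = 75
||T||_HS = sqrt(75) = 8.6603

8.6603


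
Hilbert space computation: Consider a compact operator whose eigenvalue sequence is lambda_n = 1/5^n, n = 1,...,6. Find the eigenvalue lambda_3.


The eigenvalue formula gives lambda_3 = 1/5^3
= 1/125
= 0.0080

0.0080


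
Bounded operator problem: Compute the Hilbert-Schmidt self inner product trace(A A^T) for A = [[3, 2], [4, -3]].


trace(A * A^T) = sum of squares of all entries
= 3^2 + 2^2 + 4^2 + (-3)^2
= 9 + 4 + 16 + 9
= 38

38


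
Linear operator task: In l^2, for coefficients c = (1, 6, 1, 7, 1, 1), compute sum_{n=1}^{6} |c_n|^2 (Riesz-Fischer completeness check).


sum |c_n|^2 = 1^2 + 6^2 + 1^2 + 7^2 + 1^2 + 1^2
= 1 + 36 + 1 + 49 + 1 + 1
= 89

89


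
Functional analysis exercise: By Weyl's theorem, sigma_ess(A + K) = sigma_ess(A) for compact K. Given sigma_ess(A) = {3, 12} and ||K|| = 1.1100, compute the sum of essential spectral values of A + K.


By Weyl's theorem, the essential spectrum is invariant under compact perturbations.
sigma_ess(A + K) = sigma_ess(A) = {3, 12}
Sum = 3 + 12 = 15

15


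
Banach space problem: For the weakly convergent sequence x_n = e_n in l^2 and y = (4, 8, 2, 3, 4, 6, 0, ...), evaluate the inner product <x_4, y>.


x_4 = e_4 is the standard basis vector with 1 in position 4.
<x_4, y> = y_4 = 3
As n -> infinity, <x_n, y> -> 0, confirming weak convergence of (x_n) to 0.

3


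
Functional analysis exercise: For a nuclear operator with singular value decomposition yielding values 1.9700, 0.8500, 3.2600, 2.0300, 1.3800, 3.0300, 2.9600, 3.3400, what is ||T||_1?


The nuclear norm is the sum of all singular values.
||T||_1 = 1.9700 + 0.8500 + 3.2600 + 2.0300 + 1.3800 + 3.0300 + 2.9600 + 3.3400
= 18.8200

18.8200


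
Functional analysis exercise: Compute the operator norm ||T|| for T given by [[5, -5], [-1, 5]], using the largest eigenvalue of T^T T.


A^T A = [[26, -30], [-30, 50]]
trace(A^T A) = 76, det(A^T A) = 400
discriminant = 76^2 - 4*400 = 4176
Largest eigenvalue of A^T A = (trace + sqrt(disc))/2 = 70.3110
||T|| = sqrt(70.3110) = 8.3852

8.3852


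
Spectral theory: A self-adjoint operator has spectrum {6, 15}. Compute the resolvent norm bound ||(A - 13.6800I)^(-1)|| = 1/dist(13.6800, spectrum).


dist(13.6800, {6, 15}) = min(|13.6800 - 6|, |13.6800 - 15|)
= min(7.6800, 1.3200) = 1.3200
Resolvent bound = 1/1.3200 = 0.7576

0.7576


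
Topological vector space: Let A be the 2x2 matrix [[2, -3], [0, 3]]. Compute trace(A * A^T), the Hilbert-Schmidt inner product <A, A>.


trace(A * A^T) = sum of squares of all entries
= 2^2 + (-3)^2 + 0^2 + 3^2
= 4 + 9 + 0 + 9
= 22

22


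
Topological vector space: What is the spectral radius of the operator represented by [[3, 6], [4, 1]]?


For a 2x2 matrix, eigenvalues satisfy lambda^2 - (trace)*lambda + det = 0
trace = 3 + 1 = 4
det = 3*1 - 6*4 = -21
discriminant = 4^2 - 4*(-21) = 100
spectral radius = max |eigenvalue| = 7.0000

7.0000


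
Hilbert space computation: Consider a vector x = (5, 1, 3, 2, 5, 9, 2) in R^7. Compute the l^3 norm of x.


The l^3 norm = (sum |x_i|^3)^(1/3)
Sum of 3th powers = 125 + 1 + 27 + 8 + 125 + 729 + 8 = 1023
||x||_3 = (1023)^(1/3) = 10.0761

10.0761


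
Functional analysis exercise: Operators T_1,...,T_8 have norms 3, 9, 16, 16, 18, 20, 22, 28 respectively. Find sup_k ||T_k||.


By the Uniform Boundedness Principle, the supremum of norms is finite.
sup_k ||T_k|| = max(3, 9, 16, 16, 18, 20, 22, 28) = 28

28


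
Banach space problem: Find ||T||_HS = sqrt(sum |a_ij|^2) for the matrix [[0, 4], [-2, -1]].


The Hilbert-Schmidt norm is sqrt(sum of squares of all entries).
Sum of squares = 0^2 + 4^2 + (-2)^2 + (-1)^2
= 0 + 16 + 4 + 1 = 21
||T||_HS = sqrt(21) = 4.5826

4.5826


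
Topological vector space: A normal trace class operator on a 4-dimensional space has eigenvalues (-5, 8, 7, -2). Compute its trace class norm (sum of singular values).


For a normal operator, singular values equal |eigenvalues|.
Trace norm = sum |lambda_i| = 5 + 8 + 7 + 2
= 22

22


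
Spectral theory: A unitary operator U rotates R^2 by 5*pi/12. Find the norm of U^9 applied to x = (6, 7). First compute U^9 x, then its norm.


U is a rotation by theta = 5*pi/12
U^9 = rotation by 9*theta = 45*pi/12 = 21*pi/12 (mod 2*pi)
cos(21*pi/12) = 0.7071, sin(21*pi/12) = -0.7071
U^9 x = (0.7071 * 6 - -0.7071 * 7, -0.7071 * 6 + 0.7071 * 7)
= (9.1924, 0.7071)
||U^9 x|| = sqrt(9.1924^2 + 0.7071^2) = sqrt(85.0000) = 9.2195

9.2195


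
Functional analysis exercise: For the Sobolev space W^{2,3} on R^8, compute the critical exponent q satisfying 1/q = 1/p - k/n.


Using the Sobolev embedding formula: 1/q = 1/p - k/n
1/q = 1/3 - 2/8 = 1/12
q = 1/(1/12) = 12

12.0000


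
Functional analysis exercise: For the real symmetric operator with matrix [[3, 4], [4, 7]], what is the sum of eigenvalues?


For a self-adjoint (symmetric) matrix, the eigenvalues are real.
The sum of eigenvalues equals the trace of the matrix.
trace = 3 + 7 = 10

10


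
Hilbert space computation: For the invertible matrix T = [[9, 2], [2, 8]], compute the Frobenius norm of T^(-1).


det(T) = 9*8 - 2*2 = 68
T^(-1) = (1/68) * [[8, -2], [-2, 9]] = [[0.1176, -0.0294], [-0.0294, 0.1324]]
||T^(-1)||_F^2 = 0.1176^2 + (-0.0294)^2 + (-0.0294)^2 + 0.1324^2 = 0.0331
||T^(-1)||_F = sqrt(0.0331) = 0.1819

0.1819


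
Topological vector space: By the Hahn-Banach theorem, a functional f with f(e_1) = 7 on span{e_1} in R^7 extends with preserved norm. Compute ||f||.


The norm of f is given by ||f|| = sup_{||x||=1} |f(x)|.
On span{e_1}, ||e_1|| = 1, so ||f|| = |f(e_1)| / ||e_1||
= |7| / 1 = 7.0000

7.0000


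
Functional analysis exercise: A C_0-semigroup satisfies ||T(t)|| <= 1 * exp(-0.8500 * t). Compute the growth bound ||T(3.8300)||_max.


||T(3.8300)|| <= 1 * exp(-0.8500 * 3.8300)
= 1 * exp(-3.2555)
= 1 * 0.0386
= 0.0386

0.0386


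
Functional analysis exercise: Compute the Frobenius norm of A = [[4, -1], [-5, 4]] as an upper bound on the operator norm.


||A||_F^2 = sum a_ij^2
= 4^2 + (-1)^2 + (-5)^2 + 4^2
= 16 + 1 + 25 + 16 = 58
||A||_F = sqrt(58) = 7.6158

7.6158


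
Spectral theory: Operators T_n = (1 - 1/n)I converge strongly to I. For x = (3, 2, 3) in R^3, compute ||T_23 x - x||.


T_23 x - x = (1 - 1/23)x - x = -x/23
||x|| = sqrt(22) = 4.6904
||T_23 x - x|| = ||x||/23 = 4.6904/23 = 0.2039

0.2039


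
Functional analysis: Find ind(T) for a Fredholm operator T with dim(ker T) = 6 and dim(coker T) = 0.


The Fredholm index is defined as ind(T) = dim(ker T) - dim(coker T)
= 6 - 0
= 6

6


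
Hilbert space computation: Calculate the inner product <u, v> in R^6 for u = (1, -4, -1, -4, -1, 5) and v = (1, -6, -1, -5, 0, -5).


Computing the standard inner product <u, v> = sum u_i * v_i
= 1*1 + -4*-6 + -1*-1 + -4*-5 + -1*0 + 5*-5
= 1 + 24 + 1 + 20 + 0 + -25
= 21

21


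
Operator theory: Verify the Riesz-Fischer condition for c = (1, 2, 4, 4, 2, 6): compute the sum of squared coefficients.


sum |c_n|^2 = 1^2 + 2^2 + 4^2 + 4^2 + 2^2 + 6^2
= 1 + 4 + 16 + 16 + 4 + 36
= 77

77


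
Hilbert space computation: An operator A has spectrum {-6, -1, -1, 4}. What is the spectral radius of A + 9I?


Spectrum of A + 9I = {3, 8, 8, 13}
Spectral radius = max |lambda| over the shifted spectrum
= max(3, 8, 8, 13) = 13

13


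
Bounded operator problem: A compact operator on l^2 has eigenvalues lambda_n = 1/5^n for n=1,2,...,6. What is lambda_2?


The eigenvalue formula gives lambda_2 = 1/5^2
= 1/25
= 0.0400

0.0400


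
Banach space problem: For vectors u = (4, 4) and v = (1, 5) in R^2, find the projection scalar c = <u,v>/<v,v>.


Computing <u,v> = 4*1 + 4*5 = 24
Computing <v,v> = 1^2 + 5^2 = 26
Projection coefficient = 24/26 = 0.9231

0.9231


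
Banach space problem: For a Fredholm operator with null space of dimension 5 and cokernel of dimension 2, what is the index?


The Fredholm index is defined as ind(T) = dim(ker T) - dim(coker T)
= 5 - 2
= 3

3


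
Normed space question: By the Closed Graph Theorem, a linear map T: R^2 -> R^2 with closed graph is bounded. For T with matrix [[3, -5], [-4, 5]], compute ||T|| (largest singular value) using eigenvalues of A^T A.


A^T A = [[25, -35], [-35, 50]]
trace(A^T A) = 75, det(A^T A) = 25
discriminant = 75^2 - 4*25 = 5525
Largest eigenvalue of A^T A = (trace + sqrt(disc))/2 = 74.6652
||T|| = sqrt(74.6652) = 8.6409

8.6409


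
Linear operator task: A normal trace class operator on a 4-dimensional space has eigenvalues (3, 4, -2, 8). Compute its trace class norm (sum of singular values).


For a normal operator, singular values equal |eigenvalues|.
Trace norm = sum |lambda_i| = 3 + 4 + 2 + 8
= 17

17


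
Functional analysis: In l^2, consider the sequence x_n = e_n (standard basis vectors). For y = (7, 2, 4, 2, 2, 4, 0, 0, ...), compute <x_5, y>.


x_5 = e_5 is the standard basis vector with 1 in position 5.
<x_5, y> = y_5 = 2
As n -> infinity, <x_n, y> -> 0, confirming weak convergence of (x_n) to 0.

2


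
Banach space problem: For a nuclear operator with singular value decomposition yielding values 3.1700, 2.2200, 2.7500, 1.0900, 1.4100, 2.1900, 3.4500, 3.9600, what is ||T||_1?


The nuclear norm is the sum of all singular values.
||T||_1 = 3.1700 + 2.2200 + 2.7500 + 1.0900 + 1.4100 + 2.1900 + 3.4500 + 3.9600
= 20.2400

20.2400


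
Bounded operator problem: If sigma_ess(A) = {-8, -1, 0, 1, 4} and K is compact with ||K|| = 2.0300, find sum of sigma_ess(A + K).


By Weyl's theorem, the essential spectrum is invariant under compact perturbations.
sigma_ess(A + K) = sigma_ess(A) = {-8, -1, 0, 1, 4}
Sum = -8 + -1 + 0 + 1 + 4 = -4

-4


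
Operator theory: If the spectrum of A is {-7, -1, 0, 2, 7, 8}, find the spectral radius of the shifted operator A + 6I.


Spectrum of A + 6I = {-1, 5, 6, 8, 13, 14}
Spectral radius = max |lambda| over the shifted spectrum
= max(1, 5, 6, 8, 13, 14) = 14

14


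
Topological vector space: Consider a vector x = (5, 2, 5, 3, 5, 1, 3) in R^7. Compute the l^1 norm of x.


The l^1 norm equals the sum of absolute values of all components.
||x||_1 = 5 + 2 + 5 + 3 + 5 + 1 + 3
= 24

24.0000


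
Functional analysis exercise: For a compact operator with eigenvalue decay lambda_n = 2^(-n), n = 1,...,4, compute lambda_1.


The eigenvalue formula gives lambda_1 = 1/2^1
= 1/2
= 0.5000

0.5000


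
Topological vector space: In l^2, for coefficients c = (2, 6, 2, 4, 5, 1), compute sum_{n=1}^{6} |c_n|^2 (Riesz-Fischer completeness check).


sum |c_n|^2 = 2^2 + 6^2 + 2^2 + 4^2 + 5^2 + 1^2
= 4 + 36 + 4 + 16 + 25 + 1
= 86

86


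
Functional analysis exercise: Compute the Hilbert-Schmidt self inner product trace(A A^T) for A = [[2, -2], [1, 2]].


trace(A * A^T) = sum of squares of all entries
= 2^2 + (-2)^2 + 1^2 + 2^2
= 4 + 4 + 1 + 4
= 13

13


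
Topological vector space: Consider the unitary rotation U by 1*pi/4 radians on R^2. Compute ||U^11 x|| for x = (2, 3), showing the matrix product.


U is a rotation by theta = 1*pi/4
U^11 = rotation by 11*theta = 11*pi/4 = 3*pi/4 (mod 2*pi)
cos(3*pi/4) = -0.7071, sin(3*pi/4) = 0.7071
U^11 x = (-0.7071 * 2 - 0.7071 * 3, 0.7071 * 2 + -0.7071 * 3)
= (-3.5355, -0.7071)
||U^11 x|| = sqrt((-3.5355)^2 + (-0.7071)^2) = sqrt(13.0000) = 3.6056

3.6056


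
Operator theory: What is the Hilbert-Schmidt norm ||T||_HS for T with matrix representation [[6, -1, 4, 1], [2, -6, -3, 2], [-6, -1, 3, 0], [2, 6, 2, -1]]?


The Hilbert-Schmidt norm is sqrt(sum of squares of all entries).
Sum of squares = 6^2 + (-1)^2 + 4^2 + 1^2 + 2^2 + (-6)^2 + (-3)^2 + 2^2 + (-6)^2 + (-1)^2 + 3^2 + 0^2 + 2^2 + 6^2 + 2^2 + (-1)^2
= 36 + 1 + 16 + 1 + 4 + 36 + 9 + 4 + 36 + 1 + 9 + 0 + 4 + 36 + 4 + 1 = 198
||T||_HS = sqrt(198) = 14.0712

14.0712


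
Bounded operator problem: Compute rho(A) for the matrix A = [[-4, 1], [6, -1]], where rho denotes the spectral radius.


For a 2x2 matrix, eigenvalues satisfy lambda^2 - (trace)*lambda + det = 0
trace = -4 + -1 = -5
det = -4*-1 - 1*6 = -2
discriminant = (-5)^2 - 4*(-2) = 33
spectral radius = max |eigenvalue| = 5.3723

5.3723


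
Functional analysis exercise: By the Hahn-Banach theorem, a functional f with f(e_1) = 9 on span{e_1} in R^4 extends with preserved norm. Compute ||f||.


The norm of f is given by ||f|| = sup_{||x||=1} |f(x)|.
On span{e_1}, ||e_1|| = 1, so ||f|| = |f(e_1)| / ||e_1||
= |9| / 1 = 9.0000

9.0000


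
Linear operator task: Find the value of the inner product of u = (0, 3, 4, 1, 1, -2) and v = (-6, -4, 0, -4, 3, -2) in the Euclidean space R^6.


Computing the standard inner product <u, v> = sum u_i * v_i
= 0*-6 + 3*-4 + 4*0 + 1*-4 + 1*3 + -2*-2
= 0 + -12 + 0 + -4 + 3 + 4
= -9

-9


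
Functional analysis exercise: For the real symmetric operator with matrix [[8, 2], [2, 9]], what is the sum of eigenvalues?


For a self-adjoint (symmetric) matrix, the eigenvalues are real.
The sum of eigenvalues equals the trace of the matrix.
trace = 8 + 9 = 17

17


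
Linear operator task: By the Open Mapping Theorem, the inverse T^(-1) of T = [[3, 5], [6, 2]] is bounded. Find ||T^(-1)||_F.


det(T) = 3*2 - 5*6 = -24
T^(-1) = (1/-24) * [[2, -5], [-6, 3]] = [[-0.0833, 0.2083], [0.2500, -0.1250]]
||T^(-1)||_F^2 = (-0.0833)^2 + 0.2083^2 + 0.2500^2 + (-0.1250)^2 = 0.1285
||T^(-1)||_F = sqrt(0.1285) = 0.3584

0.3584


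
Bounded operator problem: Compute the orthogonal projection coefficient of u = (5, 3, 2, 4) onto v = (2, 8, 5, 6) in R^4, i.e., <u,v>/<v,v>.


Computing <u,v> = 5*2 + 3*8 + 2*5 + 4*6 = 68
Computing <v,v> = 2^2 + 8^2 + 5^2 + 6^2 = 129
Projection coefficient = 68/129 = 0.5271

0.5271


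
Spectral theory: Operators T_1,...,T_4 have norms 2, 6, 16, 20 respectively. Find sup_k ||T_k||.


By the Uniform Boundedness Principle, the supremum of norms is finite.
sup_k ||T_k|| = max(2, 6, 16, 20) = 20

20


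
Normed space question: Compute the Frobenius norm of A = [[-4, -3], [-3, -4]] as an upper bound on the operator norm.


||A||_F^2 = sum a_ij^2
= (-4)^2 + (-3)^2 + (-3)^2 + (-4)^2
= 16 + 9 + 9 + 16 = 50
||A||_F = sqrt(50) = 7.0711

7.0711


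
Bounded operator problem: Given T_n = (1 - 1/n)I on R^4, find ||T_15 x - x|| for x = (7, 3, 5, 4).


T_15 x - x = (1 - 1/15)x - x = -x/15
||x|| = sqrt(99) = 9.9499
||T_15 x - x|| = ||x||/15 = 9.9499/15 = 0.6633

0.6633


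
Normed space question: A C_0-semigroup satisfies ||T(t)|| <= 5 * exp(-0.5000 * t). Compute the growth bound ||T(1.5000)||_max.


||T(1.5000)|| <= 5 * exp(-0.5000 * 1.5000)
= 5 * exp(-0.7500)
= 5 * 0.4724
= 2.3618

2.3618


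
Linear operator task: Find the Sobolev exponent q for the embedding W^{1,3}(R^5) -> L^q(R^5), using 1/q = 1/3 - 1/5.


Using the Sobolev embedding formula: 1/q = 1/p - k/n
1/q = 1/3 - 1/5 = 2/15
q = 1/(2/15) = 15/2 = 7.5000

7.5000


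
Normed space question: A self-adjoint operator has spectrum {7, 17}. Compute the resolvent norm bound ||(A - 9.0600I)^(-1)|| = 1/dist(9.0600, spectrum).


dist(9.0600, {7, 17}) = min(|9.0600 - 7|, |9.0600 - 17|)
= min(2.0600, 7.9400) = 2.0600
Resolvent bound = 1/2.0600 = 0.4854

0.4854


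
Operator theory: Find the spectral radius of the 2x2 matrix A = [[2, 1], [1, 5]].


For a 2x2 matrix, eigenvalues satisfy lambda^2 - (trace)*lambda + det = 0
trace = 2 + 5 = 7
det = 2*5 - 1*1 = 9
discriminant = 7^2 - 4*(9) = 13
spectral radius = max |eigenvalue| = 5.3028

5.3028


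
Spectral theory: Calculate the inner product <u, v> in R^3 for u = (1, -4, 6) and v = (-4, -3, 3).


Computing the standard inner product <u, v> = sum u_i * v_i
= 1*-4 + -4*-3 + 6*3
= -4 + 12 + 18
= 26

26


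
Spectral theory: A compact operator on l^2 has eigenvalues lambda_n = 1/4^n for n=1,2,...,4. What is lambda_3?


The eigenvalue formula gives lambda_3 = 1/4^3
= 1/64
= 0.0156

0.0156


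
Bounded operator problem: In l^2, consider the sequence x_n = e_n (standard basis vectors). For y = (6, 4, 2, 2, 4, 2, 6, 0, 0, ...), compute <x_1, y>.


x_1 = e_1 is the standard basis vector with 1 in position 1.
<x_1, y> = y_1 = 6
As n -> infinity, <x_n, y> -> 0, confirming weak convergence of (x_n) to 0.

6


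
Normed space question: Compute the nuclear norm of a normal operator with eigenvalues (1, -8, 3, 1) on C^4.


For a normal operator, singular values equal |eigenvalues|.
Trace norm = sum |lambda_i| = 1 + 8 + 3 + 1
= 13

13


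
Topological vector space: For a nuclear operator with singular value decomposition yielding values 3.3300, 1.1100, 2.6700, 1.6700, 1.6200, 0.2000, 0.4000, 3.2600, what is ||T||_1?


The nuclear norm is the sum of all singular values.
||T||_1 = 3.3300 + 1.1100 + 2.6700 + 1.6700 + 1.6200 + 0.2000 + 0.4000 + 3.2600
= 14.2600

14.2600


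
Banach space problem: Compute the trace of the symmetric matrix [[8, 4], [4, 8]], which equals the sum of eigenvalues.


For a self-adjoint (symmetric) matrix, the eigenvalues are real.
The sum of eigenvalues equals the trace of the matrix.
trace = 8 + 8 = 16

16


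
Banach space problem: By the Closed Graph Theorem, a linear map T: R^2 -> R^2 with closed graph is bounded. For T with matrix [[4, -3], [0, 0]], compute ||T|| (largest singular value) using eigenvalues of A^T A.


A^T A = [[16, -12], [-12, 9]]
trace(A^T A) = 25, det(A^T A) = 0
discriminant = 25^2 - 4*0 = 625
Largest eigenvalue of A^T A = (trace + sqrt(disc))/2 = 25.0000
||T|| = sqrt(25.0000) = 5.0000

5.0000
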